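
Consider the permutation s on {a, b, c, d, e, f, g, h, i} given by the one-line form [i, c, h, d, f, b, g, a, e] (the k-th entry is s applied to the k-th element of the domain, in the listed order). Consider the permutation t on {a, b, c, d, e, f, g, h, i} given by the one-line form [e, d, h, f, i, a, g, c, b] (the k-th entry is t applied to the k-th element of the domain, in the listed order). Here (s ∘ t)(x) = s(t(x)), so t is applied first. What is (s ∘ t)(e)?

e

t(e) = i, then s(i) = e; composing gives (s ∘ t)(e) = e.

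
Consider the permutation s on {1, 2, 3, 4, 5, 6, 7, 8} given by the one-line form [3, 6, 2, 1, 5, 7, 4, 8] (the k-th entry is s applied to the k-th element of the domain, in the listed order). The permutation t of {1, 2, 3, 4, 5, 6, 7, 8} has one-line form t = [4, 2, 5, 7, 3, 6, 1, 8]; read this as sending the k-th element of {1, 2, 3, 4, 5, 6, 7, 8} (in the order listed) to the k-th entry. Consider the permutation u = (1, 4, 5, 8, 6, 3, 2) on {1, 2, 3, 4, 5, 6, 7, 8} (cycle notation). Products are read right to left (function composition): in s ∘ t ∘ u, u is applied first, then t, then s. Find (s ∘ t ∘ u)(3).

(s ∘ t ∘ u)(3) = s(t(u(3))). u(3) = 2, then t(2) = 2, then s(2) = 6, so the result is 6.

6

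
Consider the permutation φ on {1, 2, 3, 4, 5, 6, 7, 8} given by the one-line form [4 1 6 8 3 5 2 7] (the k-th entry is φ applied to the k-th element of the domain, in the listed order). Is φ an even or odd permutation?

even

In disjoint-cycle form the cycle lengths are 5, 3.
A cycle is odd iff its length is even; φ has 0 even-length cycles, so sgn(φ) = (−1)^0 and φ is even.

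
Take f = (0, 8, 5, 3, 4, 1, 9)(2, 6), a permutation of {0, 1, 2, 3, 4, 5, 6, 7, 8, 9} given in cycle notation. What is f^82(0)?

0 lies in the 7-cycle (0, 8, 5, 3, 4, 1, 9).
Powers repeat with period 7 on this cycle, and 82 mod 7 = 5, so f^82(0) = f^5(0).
Advancing 5 steps from 0: 0 → 8 → 5 → 3 → 4 → 1.

1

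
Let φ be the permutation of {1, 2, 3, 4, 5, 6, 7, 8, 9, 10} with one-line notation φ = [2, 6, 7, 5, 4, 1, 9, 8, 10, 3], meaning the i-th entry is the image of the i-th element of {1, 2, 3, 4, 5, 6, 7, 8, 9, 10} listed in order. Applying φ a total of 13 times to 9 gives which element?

10

Tracing 9 → 10 → … returns to 9 after 4 steps, so 9 lies in a 4-cycle (3, 7, 9, 10).
On a 4-cycle, φ^4 is the identity, so φ^13 = φ^1 there (13 ≡ 1 mod 4).
Advancing 1 step from 9: 9 → 10.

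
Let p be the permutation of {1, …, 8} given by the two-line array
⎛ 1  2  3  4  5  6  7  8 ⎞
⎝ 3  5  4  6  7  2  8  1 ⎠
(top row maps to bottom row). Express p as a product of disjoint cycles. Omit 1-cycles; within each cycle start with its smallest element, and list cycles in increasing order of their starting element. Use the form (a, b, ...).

(1, 3, 4, 6, 2, 5, 7, 8)

Start at 1 and follow images: 1 → 3 → 4 → 6 → 2 → 5 → 7 → 8 → 1, giving the cycle (1, 3, 4, 6, 2, 5, 7, 8).
Repeating from the next unused element and collecting all non-trivial cycles gives (1, 3, 4, 6, 2, 5, 7, 8).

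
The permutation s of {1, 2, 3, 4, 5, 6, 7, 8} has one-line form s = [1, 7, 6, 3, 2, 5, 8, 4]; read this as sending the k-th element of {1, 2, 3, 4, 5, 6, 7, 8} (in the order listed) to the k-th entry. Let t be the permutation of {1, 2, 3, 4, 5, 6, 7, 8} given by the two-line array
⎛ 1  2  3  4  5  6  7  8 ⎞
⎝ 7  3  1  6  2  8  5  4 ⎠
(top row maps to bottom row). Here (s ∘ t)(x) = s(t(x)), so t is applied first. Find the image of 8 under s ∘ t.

3

First apply t: t(8) = 4, then s(4) = 3. Thus (s ∘ t)(8) = 3.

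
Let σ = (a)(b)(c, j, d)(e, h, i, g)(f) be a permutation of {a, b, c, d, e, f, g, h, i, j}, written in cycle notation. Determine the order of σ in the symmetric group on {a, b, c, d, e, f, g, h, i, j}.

12

The cycle type of σ is (4, 3, 1, 1, 1).
The order of σ is the least common multiple of its cycle lengths: lcm(4, 3) = 12.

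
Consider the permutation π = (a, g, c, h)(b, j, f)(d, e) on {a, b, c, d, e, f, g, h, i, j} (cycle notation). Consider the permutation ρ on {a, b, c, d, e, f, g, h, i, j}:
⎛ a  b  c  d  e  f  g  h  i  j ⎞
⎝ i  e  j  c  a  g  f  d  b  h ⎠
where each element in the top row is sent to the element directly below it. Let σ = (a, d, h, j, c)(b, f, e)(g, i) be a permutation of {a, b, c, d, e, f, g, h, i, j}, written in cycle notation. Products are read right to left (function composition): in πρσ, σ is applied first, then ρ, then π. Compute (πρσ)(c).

Apply the permutations in order: σ(c) = a, then ρ(a) = i, then π(i) = i. So (πρσ)(c) = i.

i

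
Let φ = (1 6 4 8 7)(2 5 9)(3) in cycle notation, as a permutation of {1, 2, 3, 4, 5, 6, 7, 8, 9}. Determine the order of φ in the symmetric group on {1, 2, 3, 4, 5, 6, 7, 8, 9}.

The disjoint cycles have lengths 5, 3, 1.
The order of φ is the least common multiple of its cycle lengths: lcm(5, 3) = 15.

15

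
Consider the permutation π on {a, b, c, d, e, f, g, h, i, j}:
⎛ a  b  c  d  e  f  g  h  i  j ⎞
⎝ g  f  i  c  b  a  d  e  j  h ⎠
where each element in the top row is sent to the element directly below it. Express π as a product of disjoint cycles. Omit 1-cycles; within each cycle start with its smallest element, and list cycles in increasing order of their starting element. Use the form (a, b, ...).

(a, g, d, c, i, j, h, e, b, f)

Start at a and follow images: a → g → d → c → i → j → h → e → b → f → a, giving the cycle (a, g, d, c, i, j, h, e, b, f).
Repeating from the next unused element and collecting all non-trivial cycles gives (a, g, d, c, i, j, h, e, b, f).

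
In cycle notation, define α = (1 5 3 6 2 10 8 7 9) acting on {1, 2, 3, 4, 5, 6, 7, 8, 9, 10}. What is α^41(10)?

5

10 lies in the 9-cycle (1 5 3 6 2 10 8 7 9).
On a 9-cycle, α^9 is the identity, so α^41 = α^5 there (41 ≡ 5 mod 9).
Advancing 5 steps from 10: 10 → 8 → 7 → 9 → 1 → 5.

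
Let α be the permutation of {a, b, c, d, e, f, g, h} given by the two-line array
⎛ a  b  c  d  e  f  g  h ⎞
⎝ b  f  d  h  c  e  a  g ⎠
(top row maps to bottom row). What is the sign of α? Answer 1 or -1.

-1

In disjoint-cycle form the cycle lengths are 8.
A cycle of length ℓ contributes ℓ−1 transpositions, so α is a product of 7 transpositions — odd.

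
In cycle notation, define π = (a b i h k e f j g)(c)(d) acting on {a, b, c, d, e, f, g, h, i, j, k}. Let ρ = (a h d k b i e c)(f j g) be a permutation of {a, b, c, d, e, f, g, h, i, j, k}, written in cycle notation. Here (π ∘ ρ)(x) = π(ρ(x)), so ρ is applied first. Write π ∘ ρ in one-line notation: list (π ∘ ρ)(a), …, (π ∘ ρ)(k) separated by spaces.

k h b e c g j d f a i

For each element, apply ρ then π: a → h → k; b → i → h; c → a → b; d → k → e; e → c → c; f → j → g; g → f → j; h → d → d; i → e → f; j → g → a; k → b → i.
So π ∘ ρ in one-line form is k h b e c g j d f a i.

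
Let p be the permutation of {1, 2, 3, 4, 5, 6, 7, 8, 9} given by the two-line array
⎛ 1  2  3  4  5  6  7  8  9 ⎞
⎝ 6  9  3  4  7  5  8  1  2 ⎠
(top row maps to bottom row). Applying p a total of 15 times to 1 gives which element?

Tracing 1 → 6 → … returns to 1 after 5 steps, so 1 lies in a 5-cycle (1 6 5 7 8).
Since the cycle has length 5, p^15 acts on it the same as p^0 (15 mod 5 = 0).
So p^15(1) = 1.

1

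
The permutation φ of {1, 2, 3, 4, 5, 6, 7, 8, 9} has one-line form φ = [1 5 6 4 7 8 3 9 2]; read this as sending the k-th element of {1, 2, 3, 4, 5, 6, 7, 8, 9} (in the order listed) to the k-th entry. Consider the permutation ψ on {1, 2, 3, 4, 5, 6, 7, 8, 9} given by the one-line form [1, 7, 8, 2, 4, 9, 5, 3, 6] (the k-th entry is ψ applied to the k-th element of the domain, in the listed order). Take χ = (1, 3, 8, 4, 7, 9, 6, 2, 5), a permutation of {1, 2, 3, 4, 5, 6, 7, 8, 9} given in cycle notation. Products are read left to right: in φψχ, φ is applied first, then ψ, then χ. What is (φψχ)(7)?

Apply the permutations in order: φ(7) = 3, then ψ(3) = 8, then χ(8) = 4. So (φψχ)(7) = 4.

4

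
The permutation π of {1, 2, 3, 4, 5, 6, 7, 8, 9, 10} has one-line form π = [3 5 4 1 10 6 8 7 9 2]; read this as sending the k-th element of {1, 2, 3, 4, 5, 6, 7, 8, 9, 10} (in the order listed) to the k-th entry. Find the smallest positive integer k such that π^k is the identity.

Decomposing into disjoint cycles gives cycle lengths 3, 3, 2, 1, 1.
The order is lcm(3, 3, 2) = 6.

6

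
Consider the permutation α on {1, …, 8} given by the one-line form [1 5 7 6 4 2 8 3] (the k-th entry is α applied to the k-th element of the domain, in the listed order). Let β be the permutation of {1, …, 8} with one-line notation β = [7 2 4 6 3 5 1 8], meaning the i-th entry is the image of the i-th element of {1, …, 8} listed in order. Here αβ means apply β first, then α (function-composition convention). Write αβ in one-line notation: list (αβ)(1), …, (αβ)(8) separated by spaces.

8 5 6 2 7 4 1 3

For each element, apply β then α: 1 → 7 → 8; 2 → 2 → 5; 3 → 4 → 6; 4 → 6 → 2; 5 → 3 → 7; 6 → 5 → 4; 7 → 1 → 1; 8 → 8 → 3.
So αβ in one-line form is 8 5 6 2 7 4 1 3.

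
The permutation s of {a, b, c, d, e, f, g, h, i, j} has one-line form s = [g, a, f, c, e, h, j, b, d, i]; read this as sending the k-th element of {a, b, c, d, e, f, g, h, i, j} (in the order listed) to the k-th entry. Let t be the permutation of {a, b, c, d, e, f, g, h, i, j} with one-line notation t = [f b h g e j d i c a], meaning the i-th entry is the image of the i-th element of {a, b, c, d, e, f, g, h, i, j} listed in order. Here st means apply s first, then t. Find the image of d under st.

First apply s: s(d) = c, then t(c) = h. Thus (st)(d) = h.

h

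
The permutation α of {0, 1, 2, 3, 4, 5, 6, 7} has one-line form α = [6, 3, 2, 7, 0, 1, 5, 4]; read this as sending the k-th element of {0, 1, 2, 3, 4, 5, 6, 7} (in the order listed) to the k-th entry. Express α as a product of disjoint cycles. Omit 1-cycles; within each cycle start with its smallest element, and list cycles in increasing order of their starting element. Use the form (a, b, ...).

From 0: 0 → 6 → 5 → 1 → 3 → 7 → 4 → 0, closing the cycle (0, 6, 5, 1, 3, 7, 4).
Repeating from the next unused element and collecting all non-trivial cycles gives (0, 6, 5, 1, 3, 7, 4).

(0, 6, 5, 1, 3, 7, 4)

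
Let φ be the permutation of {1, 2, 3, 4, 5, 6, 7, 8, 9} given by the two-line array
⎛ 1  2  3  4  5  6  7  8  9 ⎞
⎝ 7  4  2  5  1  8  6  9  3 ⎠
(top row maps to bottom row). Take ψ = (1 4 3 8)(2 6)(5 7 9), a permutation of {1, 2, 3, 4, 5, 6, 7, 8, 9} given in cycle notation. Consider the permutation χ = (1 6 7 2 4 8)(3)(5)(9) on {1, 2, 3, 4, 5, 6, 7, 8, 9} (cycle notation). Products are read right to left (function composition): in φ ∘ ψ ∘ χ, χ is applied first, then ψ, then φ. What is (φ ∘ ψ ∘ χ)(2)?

Apply the permutations in order: χ(2) = 4, then ψ(4) = 3, then φ(3) = 2. So (φ ∘ ψ ∘ χ)(2) = 2.

2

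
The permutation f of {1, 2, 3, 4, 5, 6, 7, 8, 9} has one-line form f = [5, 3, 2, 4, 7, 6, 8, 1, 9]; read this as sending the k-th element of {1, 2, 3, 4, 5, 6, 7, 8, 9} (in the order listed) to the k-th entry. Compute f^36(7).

Tracing 7 → 8 → … returns to 7 after 4 steps, so 7 lies in a 4-cycle (1 5 7 8).
Powers repeat with period 4 on this cycle, and 36 mod 4 = 0, so f^36(7) = f^0(7).
So f^36(7) = 7.

7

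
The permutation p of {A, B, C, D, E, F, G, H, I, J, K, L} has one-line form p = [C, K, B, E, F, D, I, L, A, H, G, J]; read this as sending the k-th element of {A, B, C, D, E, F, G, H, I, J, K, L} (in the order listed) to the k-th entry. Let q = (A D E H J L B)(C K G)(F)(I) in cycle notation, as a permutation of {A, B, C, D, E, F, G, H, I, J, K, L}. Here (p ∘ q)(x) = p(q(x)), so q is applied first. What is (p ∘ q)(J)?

q(J) = L, then p(L) = J; composing gives (p ∘ q)(J) = J.

J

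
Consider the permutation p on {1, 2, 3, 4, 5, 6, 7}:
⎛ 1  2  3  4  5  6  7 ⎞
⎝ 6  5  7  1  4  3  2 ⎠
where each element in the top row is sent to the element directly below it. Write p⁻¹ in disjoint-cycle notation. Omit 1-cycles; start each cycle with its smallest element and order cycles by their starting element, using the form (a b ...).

(1 4 5 2 7 3 6)

The cycle decomposition of p is (1 6 3 7 2 5 4).
The inverse reverses every cycle; in canonical form, p⁻¹ = (1 4 5 2 7 3 6).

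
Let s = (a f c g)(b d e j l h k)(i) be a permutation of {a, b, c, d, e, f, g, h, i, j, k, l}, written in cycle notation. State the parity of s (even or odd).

The cycle lengths are 7, 4, 1.
A cycle of length ℓ contributes ℓ−1 transpositions, so s is a product of 6 + 3 = 9 transpositions — odd.

odd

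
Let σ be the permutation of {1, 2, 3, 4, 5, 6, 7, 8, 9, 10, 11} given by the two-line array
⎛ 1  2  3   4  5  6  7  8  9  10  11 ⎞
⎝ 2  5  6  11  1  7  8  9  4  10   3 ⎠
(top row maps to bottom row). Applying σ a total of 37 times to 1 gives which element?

2

Tracing 1 → 2 → … returns to 1 after 3 steps, so 1 lies in a 3-cycle (1 2 5).
Powers repeat with period 3 on this cycle, and 37 mod 3 = 1, so σ^37(1) = σ^1(1).
Advancing 1 step from 1: 1 → 2.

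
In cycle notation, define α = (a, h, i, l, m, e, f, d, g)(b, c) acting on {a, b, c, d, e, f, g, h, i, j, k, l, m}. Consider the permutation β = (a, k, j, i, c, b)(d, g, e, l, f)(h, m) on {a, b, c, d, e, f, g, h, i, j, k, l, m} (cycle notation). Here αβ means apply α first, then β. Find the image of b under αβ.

b

α(b) = c, then β(c) = b; composing gives (αβ)(b) = b.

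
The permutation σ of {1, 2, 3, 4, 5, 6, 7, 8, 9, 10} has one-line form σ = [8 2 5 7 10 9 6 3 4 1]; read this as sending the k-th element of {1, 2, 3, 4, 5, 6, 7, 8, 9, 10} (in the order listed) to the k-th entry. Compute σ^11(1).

Tracing 1 → 8 → … returns to 1 after 5 steps, so 1 lies in a 5-cycle (1 8 3 5 10).
Powers repeat with period 5 on this cycle, and 11 mod 5 = 1, so σ^11(1) = σ^1(1).
Advancing 1 step from 1: 1 → 8.

8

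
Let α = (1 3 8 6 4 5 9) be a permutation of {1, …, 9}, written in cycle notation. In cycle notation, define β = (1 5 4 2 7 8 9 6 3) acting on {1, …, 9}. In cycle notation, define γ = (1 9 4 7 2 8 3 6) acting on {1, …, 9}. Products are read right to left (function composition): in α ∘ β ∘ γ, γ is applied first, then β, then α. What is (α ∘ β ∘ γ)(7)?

7

Apply the permutations in order: γ(7) = 2, then β(2) = 7, then α(7) = 7. So (α ∘ β ∘ γ)(7) = 7.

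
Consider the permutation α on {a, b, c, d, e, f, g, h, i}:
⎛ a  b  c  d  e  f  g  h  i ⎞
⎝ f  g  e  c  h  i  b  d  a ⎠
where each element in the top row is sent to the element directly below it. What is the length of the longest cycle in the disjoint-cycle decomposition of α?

4

Decomposing into disjoint cycles gives (a, f, i)(b, g)(c, e, h, d); the longest has length 4.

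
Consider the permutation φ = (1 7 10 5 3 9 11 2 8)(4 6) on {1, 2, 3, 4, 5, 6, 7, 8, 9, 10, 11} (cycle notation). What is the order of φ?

18

The disjoint cycles have lengths 9, 2.
The order of φ is the least common multiple of its cycle lengths: lcm(9, 2) = 18.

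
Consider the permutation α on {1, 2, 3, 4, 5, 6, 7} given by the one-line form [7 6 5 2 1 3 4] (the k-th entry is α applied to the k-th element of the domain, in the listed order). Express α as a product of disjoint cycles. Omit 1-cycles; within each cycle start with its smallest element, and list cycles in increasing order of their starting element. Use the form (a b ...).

Start at 1 and follow images: 1 → 7 → 4 → 2 → 6 → 3 → 5 → 1, giving the cycle (1 7 4 2 6 3 5).
Continuing from each remaining unvisited element yields (1 7 4 2 6 3 5).

(1 7 4 2 6 3 5)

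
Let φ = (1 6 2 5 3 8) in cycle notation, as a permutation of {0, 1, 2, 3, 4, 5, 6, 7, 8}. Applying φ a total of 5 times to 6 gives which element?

1

6 lies in the 6-cycle (1 6 2 5 3 8).
Stepping 5 places around the cycle: 6 → 2 → 5 → 3 → 8 → 1.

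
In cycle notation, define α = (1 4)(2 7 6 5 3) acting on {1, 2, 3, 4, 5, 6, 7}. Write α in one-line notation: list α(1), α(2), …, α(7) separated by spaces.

4 7 2 1 3 5 6

Image by image: 1↦4, 2↦7, 3↦2, 4↦1, 5↦3, 6↦5, 7↦6.
Listing these in domain order gives 4 7 2 1 3 5 6.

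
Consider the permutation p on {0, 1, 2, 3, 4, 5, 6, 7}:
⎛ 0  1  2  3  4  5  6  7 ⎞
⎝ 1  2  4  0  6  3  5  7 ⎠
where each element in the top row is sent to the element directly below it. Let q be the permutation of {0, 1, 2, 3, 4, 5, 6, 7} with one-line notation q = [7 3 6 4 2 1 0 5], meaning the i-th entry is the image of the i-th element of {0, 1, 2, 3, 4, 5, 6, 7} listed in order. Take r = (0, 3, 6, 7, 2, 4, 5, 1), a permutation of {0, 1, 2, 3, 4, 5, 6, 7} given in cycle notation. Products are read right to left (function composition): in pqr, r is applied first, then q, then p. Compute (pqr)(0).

(pqr)(0) = p(q(r(0))). r(0) = 3, then q(3) = 4, then p(4) = 6, so the result is 6.

6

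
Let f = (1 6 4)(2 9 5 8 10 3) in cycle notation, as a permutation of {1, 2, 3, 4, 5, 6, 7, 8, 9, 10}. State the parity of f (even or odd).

The cycle lengths are 6, 3, 1.
A cycle is odd iff its length is even; f has 1 even-length cycle, so sgn(f) = (−1)^1 and f is odd.

odd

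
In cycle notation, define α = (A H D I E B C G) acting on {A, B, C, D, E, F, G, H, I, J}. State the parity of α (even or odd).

odd

The cycle lengths are 8, 1, 1.
A cycle is odd iff its length is even; α has 1 even-length cycle, so sgn(α) = (−1)^1 and α is odd.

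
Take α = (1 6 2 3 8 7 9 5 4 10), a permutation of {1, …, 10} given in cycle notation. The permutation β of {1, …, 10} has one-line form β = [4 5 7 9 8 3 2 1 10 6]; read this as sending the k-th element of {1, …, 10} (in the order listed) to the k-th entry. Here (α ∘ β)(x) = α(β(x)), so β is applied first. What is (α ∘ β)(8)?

6

β(8) = 1, then α(1) = 6; composing gives (α ∘ β)(8) = 6.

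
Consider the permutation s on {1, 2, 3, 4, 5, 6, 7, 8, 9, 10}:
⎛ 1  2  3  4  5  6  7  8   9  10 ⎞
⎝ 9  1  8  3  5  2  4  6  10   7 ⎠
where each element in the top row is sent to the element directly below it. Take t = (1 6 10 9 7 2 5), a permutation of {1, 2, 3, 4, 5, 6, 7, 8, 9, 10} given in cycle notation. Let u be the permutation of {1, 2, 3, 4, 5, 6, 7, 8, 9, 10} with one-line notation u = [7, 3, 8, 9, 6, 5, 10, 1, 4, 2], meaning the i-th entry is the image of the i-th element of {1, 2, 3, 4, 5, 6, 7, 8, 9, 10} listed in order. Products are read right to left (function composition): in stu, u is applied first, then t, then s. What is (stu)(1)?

(stu)(1) = s(t(u(1))). u(1) = 7, then t(7) = 2, then s(2) = 1, so the result is 1.

1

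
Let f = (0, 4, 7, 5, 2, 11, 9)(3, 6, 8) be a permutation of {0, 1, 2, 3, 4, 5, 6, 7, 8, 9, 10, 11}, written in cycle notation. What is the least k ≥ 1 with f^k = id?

21

The cycle type of f is (7, 3, 1, 1).
The order of f is the least common multiple of its cycle lengths: lcm(7, 3) = 21.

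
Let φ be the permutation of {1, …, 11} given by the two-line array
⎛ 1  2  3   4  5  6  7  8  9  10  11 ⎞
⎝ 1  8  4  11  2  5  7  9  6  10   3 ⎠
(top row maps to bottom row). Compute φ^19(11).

Tracing 11 → 3 → … returns to 11 after 3 steps, so 11 lies in a 3-cycle (3 4 11).
Since the cycle has length 3, φ^19 acts on it the same as φ^1 (19 mod 3 = 1).
Advancing 1 step from 11: 11 → 3.

3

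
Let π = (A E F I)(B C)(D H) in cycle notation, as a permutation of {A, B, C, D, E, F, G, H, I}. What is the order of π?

4

The disjoint cycles have lengths 4, 2, 2, 1.
The order is lcm(4, 2, 2) = 4.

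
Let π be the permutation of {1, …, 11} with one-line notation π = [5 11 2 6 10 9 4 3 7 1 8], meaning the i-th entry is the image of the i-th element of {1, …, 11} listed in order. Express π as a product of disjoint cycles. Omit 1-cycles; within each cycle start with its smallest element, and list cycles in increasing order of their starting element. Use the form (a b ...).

Iterating π from 1 gives 1 → 5 → 10 → 1; that is the 3-cycle (1 5 10).
Continuing from each remaining unvisited element yields (1 5 10)(2 11 8 3)(4 6 9 7).

(1 5 10)(2 11 8 3)(4 6 9 7)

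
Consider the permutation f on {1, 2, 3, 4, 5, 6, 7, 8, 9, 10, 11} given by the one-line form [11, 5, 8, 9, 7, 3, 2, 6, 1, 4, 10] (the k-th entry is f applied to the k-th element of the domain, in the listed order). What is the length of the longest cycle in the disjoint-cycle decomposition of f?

Decomposing into disjoint cycles gives (1, 11, 10, 4, 9)(2, 5, 7)(3, 8, 6); the longest has length 5.

5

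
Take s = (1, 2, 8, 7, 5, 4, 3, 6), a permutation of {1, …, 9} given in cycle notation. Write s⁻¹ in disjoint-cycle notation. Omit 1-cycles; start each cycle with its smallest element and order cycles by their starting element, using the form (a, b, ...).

The inverse reverses each cycle.
After reversing and putting each cycle's least element first, s⁻¹ = (1, 6, 3, 4, 5, 7, 8, 2).

(1, 6, 3, 4, 5, 7, 8, 2)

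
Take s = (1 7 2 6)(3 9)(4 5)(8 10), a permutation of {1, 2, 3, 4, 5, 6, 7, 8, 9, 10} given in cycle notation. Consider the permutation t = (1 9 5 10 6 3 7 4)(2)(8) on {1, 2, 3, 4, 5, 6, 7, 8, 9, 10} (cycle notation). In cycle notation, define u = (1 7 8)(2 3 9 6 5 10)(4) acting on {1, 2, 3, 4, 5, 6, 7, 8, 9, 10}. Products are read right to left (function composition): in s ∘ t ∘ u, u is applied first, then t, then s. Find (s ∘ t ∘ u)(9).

9

(s ∘ t ∘ u)(9) = s(t(u(9))). u(9) = 6, then t(6) = 3, then s(3) = 9, so the result is 9.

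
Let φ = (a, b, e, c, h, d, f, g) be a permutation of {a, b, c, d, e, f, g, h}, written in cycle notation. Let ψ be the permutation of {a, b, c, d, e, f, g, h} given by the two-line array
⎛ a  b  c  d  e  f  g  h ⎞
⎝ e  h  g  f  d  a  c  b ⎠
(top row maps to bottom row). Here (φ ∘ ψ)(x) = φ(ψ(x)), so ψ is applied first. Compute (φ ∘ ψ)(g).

h

First apply ψ: ψ(g) = c, then φ(c) = h. Thus (φ ∘ ψ)(g) = h.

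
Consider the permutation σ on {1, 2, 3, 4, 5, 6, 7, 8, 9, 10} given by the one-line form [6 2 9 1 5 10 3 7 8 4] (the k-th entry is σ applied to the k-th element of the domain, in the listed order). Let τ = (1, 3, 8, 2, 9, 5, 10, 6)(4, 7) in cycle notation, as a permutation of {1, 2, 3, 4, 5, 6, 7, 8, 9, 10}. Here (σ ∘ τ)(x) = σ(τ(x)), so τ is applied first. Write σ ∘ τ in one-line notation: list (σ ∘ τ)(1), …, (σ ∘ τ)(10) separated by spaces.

9 8 7 3 4 6 1 2 5 10

Chase each element through τ then σ: 1 → 3 → 9; 2 → 9 → 8; 3 → 8 → 7; 4 → 7 → 3; 5 → 10 → 4; 6 → 1 → 6; 7 → 4 → 1; 8 → 2 → 2; 9 → 5 → 5; 10 → 6 → 10.
Collecting the images, σ ∘ τ = [9 8 7 3 4 6 1 2 5 10].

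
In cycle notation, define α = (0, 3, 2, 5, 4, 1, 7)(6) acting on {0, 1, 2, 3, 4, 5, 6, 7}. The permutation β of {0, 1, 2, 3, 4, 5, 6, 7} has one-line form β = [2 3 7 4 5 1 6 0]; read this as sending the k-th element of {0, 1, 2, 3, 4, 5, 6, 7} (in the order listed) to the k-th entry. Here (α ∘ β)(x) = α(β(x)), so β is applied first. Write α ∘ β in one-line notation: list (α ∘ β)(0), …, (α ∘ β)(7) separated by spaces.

(α ∘ β)(x) = α(β(x)). Computing each image: α(β(0)) = α(2) = 5, α(β(1)) = α(3) = 2, α(β(2)) = α(7) = 0, α(β(3)) = α(4) = 1, α(β(4)) = α(5) = 4, α(β(5)) = α(1) = 7, α(β(6)) = α(6) = 6, α(β(7)) = α(0) = 3.
Hence α ∘ β = [5 2 0 1 4 7 6 3].

5 2 0 1 4 7 6 3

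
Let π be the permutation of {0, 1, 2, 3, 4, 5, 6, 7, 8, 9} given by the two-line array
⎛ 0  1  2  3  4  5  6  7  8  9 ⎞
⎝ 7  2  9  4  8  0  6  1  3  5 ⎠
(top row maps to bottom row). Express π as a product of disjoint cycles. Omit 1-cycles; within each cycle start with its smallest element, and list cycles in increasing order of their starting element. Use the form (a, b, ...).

From 0: 0 → 7 → 1 → 2 → 9 → 5 → 0, closing the cycle (0, 7, 1, 2, 9, 5).
Continuing from each remaining unvisited element yields (0, 7, 1, 2, 9, 5)(3, 4, 8).

(0, 7, 1, 2, 9, 5)(3, 4, 8)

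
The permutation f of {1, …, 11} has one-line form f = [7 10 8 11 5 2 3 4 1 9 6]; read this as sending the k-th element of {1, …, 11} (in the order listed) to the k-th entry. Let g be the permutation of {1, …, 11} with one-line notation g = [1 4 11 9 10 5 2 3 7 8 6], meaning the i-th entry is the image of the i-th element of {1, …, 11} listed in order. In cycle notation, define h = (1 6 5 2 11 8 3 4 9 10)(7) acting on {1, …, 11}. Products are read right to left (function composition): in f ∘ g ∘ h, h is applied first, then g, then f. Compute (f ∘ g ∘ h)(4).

3

Apply the permutations in order: h(4) = 9, then g(9) = 7, then f(7) = 3. So (f ∘ g ∘ h)(4) = 3.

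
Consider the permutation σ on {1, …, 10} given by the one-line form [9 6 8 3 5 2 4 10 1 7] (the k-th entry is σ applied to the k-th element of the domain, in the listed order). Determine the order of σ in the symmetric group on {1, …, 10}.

10

The disjoint-cycle form of σ has cycle lengths 5, 2, 2, 1.
Since disjoint cycles commute, ord(σ) = lcm(5, 2, 2) = 10.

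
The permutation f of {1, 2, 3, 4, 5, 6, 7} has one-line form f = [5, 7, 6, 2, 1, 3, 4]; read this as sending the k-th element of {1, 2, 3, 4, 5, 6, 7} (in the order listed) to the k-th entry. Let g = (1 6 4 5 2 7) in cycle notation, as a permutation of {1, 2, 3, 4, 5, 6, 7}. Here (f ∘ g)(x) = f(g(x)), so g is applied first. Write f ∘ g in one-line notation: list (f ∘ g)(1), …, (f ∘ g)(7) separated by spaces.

(f ∘ g)(x) = f(g(x)). Computing each image: f(g(1)) = f(6) = 3, f(g(2)) = f(7) = 4, f(g(3)) = f(3) = 6, f(g(4)) = f(5) = 1, f(g(5)) = f(2) = 7, f(g(6)) = f(4) = 2, f(g(7)) = f(1) = 5.
Hence f ∘ g = [3 4 6 1 7 2 5].

3 4 6 1 7 2 5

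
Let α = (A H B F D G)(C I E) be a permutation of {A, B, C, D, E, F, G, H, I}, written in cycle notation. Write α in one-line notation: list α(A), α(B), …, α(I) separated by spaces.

H F I G C D A B E

Reading each image from the cycles: A→H, B→F, C→I, D→G, E→C, F→D, G→A, H→B, I→E.
Listing these in domain order gives H F I G C D A B E.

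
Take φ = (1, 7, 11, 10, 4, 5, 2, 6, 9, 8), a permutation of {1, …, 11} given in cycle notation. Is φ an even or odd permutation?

odd

The cycle lengths are 10, 1.
A cycle of length ℓ contributes ℓ−1 transpositions, so φ is a product of 9 transpositions — odd.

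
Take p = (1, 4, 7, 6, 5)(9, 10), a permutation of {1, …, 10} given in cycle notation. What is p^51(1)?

4

1 lies in the 5-cycle (1, 4, 7, 6, 5).
Since the cycle has length 5, p^51 acts on it the same as p^1 (51 mod 5 = 1).
Advancing 1 step from 1: 1 → 4.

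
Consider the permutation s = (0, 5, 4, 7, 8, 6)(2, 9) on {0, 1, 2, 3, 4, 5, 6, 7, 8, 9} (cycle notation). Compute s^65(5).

5 lies in the 6-cycle (0, 5, 4, 7, 8, 6).
Since the cycle has length 6, s^65 acts on it the same as s^5 (65 mod 6 = 5).
Stepping 5 places around the cycle: 5 → 4 → 7 → 8 → 6 → 0.

0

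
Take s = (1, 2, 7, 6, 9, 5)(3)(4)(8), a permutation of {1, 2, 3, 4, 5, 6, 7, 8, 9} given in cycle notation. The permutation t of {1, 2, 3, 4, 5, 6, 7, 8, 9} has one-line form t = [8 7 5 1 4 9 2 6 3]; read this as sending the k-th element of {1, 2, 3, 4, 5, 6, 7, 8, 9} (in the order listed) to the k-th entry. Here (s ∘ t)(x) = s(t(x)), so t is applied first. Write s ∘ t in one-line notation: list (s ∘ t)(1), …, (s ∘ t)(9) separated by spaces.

(s ∘ t)(x) = s(t(x)). Computing each image: s(t(1)) = s(8) = 8, s(t(2)) = s(7) = 6, s(t(3)) = s(5) = 1, s(t(4)) = s(1) = 2, s(t(5)) = s(4) = 4, s(t(6)) = s(9) = 5, s(t(7)) = s(2) = 7, s(t(8)) = s(6) = 9, s(t(9)) = s(3) = 3.
Hence s ∘ t = [8 6 1 2 4 5 7 9 3].

8 6 1 2 4 5 7 9 3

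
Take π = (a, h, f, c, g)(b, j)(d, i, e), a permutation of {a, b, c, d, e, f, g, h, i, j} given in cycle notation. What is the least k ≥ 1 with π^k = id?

30

The cycle type of π is (5, 3, 2).
The order of π is the least common multiple of its cycle lengths: lcm(5, 3, 2) = 30.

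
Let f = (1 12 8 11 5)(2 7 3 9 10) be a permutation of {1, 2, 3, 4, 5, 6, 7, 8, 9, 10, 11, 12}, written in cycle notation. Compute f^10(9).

9

9 lies in the 5-cycle (2 7 3 9 10).
Since the cycle has length 5, f^10 acts on it the same as f^0 (10 mod 5 = 0).
So f^10(9) = 9.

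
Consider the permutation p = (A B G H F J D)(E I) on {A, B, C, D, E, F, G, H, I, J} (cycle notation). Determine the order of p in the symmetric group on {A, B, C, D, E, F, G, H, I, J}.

The disjoint cycles have lengths 7, 2, 1.
The order is lcm(7, 2) = 14.

14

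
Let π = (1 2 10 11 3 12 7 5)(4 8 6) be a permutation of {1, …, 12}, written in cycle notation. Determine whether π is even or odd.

odd

The cycle lengths are 8, 3, 1.
A cycle is odd iff its length is even; π has 1 even-length cycle, so sgn(π) = (−1)^1 and π is odd.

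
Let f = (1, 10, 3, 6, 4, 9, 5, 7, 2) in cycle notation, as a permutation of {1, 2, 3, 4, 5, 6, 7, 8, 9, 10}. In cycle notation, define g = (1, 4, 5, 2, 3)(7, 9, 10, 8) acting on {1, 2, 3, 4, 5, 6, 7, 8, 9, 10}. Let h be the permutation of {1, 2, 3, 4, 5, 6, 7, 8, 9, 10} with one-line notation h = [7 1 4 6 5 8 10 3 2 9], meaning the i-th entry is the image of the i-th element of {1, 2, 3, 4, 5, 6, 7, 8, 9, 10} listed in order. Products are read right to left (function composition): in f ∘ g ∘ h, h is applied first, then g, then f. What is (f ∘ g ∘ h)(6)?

2

(f ∘ g ∘ h)(6) = f(g(h(6))). h(6) = 8, then g(8) = 7, then f(7) = 2, so the result is 2.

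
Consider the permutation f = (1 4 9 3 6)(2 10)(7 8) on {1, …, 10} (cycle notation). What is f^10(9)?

9

9 lies in the 5-cycle (1 4 9 3 6).
Powers repeat with period 5 on this cycle, and 10 mod 5 = 0, so f^10(9) = f^0(9).
So f^10(9) = 9.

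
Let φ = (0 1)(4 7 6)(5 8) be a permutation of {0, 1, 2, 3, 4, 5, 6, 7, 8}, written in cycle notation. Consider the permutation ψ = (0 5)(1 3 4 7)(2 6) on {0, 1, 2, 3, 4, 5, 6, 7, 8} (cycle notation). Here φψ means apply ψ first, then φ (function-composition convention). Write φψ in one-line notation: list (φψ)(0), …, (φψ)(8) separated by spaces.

(φψ)(x) = φ(ψ(x)). Computing each image: φ(ψ(0)) = φ(5) = 8, φ(ψ(1)) = φ(3) = 3, φ(ψ(2)) = φ(6) = 4, φ(ψ(3)) = φ(4) = 7, φ(ψ(4)) = φ(7) = 6, φ(ψ(5)) = φ(0) = 1, φ(ψ(6)) = φ(2) = 2, φ(ψ(7)) = φ(1) = 0, φ(ψ(8)) = φ(8) = 5.
Hence φψ = [8 3 4 7 6 1 2 0 5].

8 3 4 7 6 1 2 0 5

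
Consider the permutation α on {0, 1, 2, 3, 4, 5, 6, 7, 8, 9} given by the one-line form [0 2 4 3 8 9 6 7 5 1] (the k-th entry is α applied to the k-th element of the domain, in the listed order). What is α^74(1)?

4

Tracing 1 → 2 → … returns to 1 after 6 steps, so 1 lies in a 6-cycle (1 2 4 8 5 9).
Since the cycle has length 6, α^74 acts on it the same as α^2 (74 mod 6 = 2).
Advancing 2 steps from 1: 1 → 2 → 4.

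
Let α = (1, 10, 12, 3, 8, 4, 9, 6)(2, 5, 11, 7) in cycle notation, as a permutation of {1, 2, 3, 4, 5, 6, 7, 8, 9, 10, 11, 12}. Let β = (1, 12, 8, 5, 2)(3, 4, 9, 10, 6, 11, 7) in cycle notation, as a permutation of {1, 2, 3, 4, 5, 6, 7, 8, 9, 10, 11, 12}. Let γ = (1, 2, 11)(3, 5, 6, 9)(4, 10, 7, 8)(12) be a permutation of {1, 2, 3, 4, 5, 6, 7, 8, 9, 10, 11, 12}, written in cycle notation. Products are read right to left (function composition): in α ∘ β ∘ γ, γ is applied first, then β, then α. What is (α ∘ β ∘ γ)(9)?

9

Chase 9: γ(9) = 3; β(3) = 4; α(4) = 9. Hence (α ∘ β ∘ γ)(9) = 9.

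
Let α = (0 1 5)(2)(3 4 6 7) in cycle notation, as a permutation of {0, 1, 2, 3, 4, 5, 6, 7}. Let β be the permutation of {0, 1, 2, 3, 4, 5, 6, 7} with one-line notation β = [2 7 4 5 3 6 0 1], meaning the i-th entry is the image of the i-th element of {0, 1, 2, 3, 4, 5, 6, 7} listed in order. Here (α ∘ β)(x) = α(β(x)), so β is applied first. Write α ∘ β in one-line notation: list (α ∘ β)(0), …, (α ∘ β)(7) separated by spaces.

2 3 6 0 4 7 1 5

(α ∘ β)(x) = α(β(x)). Computing each image: α(β(0)) = α(2) = 2, α(β(1)) = α(7) = 3, α(β(2)) = α(4) = 6, α(β(3)) = α(5) = 0, α(β(4)) = α(3) = 4, α(β(5)) = α(6) = 7, α(β(6)) = α(0) = 1, α(β(7)) = α(1) = 5.
Hence α ∘ β = [2 3 6 0 4 7 1 5].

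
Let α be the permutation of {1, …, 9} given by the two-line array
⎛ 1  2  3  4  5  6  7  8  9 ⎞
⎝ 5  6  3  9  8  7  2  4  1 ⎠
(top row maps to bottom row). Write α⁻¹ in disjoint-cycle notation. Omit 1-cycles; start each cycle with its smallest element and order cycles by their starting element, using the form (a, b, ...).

(1, 9, 4, 8, 5)(2, 7, 6)

First write α in disjoint cycles: (1, 5, 8, 4, 9)(2, 6, 7).
The inverse reverses every cycle; in canonical form, α⁻¹ = (1, 9, 4, 8, 5)(2, 7, 6).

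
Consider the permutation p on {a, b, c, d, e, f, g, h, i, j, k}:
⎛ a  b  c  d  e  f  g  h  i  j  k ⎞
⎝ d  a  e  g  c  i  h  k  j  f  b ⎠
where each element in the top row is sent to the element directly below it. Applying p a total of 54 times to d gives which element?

d

Tracing d → g → … returns to d after 6 steps, so d lies in a 6-cycle (a d g h k b).
On a 6-cycle, p^6 is the identity, so p^54 = p^0 there (54 ≡ 0 mod 6).
So p^54(d) = d.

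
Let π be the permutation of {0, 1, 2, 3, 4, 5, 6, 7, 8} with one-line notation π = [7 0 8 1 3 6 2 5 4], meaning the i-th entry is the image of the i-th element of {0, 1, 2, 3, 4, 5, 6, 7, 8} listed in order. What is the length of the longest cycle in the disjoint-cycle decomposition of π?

9

Decomposing into disjoint cycles gives (0 7 5 6 2 8 4 3 1); the longest has length 9.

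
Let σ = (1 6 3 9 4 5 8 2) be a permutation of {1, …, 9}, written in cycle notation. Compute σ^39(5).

5 lies in the 8-cycle (1 6 3 9 4 5 8 2).
On an 8-cycle, σ^8 is the identity, so σ^39 = σ^7 there (39 ≡ 7 mod 8).
Advancing 7 steps from 5: 5 → 8 → 2 → 1 → 6 → 3 → 9 → 4.

4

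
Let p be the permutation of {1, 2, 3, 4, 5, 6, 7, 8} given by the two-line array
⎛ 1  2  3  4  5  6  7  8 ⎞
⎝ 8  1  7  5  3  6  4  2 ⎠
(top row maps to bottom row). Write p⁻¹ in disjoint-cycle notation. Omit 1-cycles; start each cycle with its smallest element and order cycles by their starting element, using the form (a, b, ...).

(1, 2, 8)(3, 5, 4, 7)

The cycle decomposition of p is (1, 8, 2)(3, 7, 4, 5).
Reversing each cycle (and rotating so the smallest element leads) gives p⁻¹ = (1, 2, 8)(3, 5, 4, 7).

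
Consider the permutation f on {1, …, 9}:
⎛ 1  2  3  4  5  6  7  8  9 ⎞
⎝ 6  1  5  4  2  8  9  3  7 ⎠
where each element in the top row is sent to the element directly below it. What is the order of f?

Writing f as disjoint cycles, the cycle lengths are 6, 2, 1.
The order of f is the least common multiple of its cycle lengths: lcm(6, 2) = 6.

6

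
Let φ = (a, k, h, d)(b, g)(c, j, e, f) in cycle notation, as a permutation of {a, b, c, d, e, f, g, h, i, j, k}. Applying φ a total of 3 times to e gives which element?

e lies in the 4-cycle (c, j, e, f).
Advancing 3 steps from e: e → f → c → j.

j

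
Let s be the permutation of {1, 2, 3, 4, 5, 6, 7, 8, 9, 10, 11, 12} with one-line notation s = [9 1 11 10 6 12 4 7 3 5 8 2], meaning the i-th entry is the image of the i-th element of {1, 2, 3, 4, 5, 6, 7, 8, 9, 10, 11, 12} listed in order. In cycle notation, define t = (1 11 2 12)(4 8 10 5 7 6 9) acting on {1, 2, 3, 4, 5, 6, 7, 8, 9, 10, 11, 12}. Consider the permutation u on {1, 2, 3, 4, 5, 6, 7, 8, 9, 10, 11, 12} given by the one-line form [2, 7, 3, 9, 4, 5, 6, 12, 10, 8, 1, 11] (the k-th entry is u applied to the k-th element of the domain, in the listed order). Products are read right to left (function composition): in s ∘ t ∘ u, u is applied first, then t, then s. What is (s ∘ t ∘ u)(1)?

2

Apply the permutations in order: u(1) = 2, then t(2) = 12, then s(12) = 2. So (s ∘ t ∘ u)(1) = 2.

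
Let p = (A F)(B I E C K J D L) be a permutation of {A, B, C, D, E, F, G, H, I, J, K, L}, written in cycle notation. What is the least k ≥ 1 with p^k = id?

The disjoint cycles have lengths 8, 2, 1, 1.
The order of p is the least common multiple of its cycle lengths: lcm(8, 2) = 8.

8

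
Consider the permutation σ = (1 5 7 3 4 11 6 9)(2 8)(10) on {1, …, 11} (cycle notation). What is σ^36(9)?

3

9 lies in the 8-cycle (1 5 7 3 4 11 6 9).
Powers repeat with period 8 on this cycle, and 36 mod 8 = 4, so σ^36(9) = σ^4(9).
Advancing 4 steps from 9: 9 → 1 → 5 → 7 → 3.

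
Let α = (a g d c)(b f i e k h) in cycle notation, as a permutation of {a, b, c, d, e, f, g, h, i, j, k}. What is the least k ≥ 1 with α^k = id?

The disjoint cycles have lengths 6, 4, 1.
The order of α is the least common multiple of its cycle lengths: lcm(6, 4) = 12.

12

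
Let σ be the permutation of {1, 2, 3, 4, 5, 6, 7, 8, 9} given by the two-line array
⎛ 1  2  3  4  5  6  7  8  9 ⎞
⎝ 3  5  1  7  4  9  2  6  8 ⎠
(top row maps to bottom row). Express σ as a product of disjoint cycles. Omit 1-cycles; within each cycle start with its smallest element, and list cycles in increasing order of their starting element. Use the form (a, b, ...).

From 1: 1 → 3 → 1, closing the cycle (1, 3).
Continuing from each remaining unvisited element yields (1, 3)(2, 5, 4, 7)(6, 9, 8).

(1, 3)(2, 5, 4, 7)(6, 9, 8)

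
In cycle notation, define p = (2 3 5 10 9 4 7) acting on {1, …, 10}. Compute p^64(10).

10 lies in the 7-cycle (2 3 5 10 9 4 7).
Powers repeat with period 7 on this cycle, and 64 mod 7 = 1, so p^64(10) = p^1(10).
Advancing 1 step from 10: 10 → 9.

9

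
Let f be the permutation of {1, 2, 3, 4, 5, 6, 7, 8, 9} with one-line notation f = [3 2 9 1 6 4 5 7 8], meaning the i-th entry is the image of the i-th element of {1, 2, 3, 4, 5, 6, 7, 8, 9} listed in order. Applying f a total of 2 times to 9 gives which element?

7

Tracing 9 → 8 → … returns to 9 after 8 steps, so 9 lies in an 8-cycle (1 3 9 8 7 5 6 4).
Stepping 2 places around the cycle: 9 → 8 → 7.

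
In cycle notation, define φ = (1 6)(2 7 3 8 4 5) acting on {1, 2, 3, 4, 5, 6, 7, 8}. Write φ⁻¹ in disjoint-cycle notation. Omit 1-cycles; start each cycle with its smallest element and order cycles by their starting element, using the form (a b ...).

(1 6)(2 5 4 8 3 7)

The inverse reverses each cycle.
Reversing each cycle of φ and rotating so the smallest element leads gives (1 6)(2 5 4 8 3 7).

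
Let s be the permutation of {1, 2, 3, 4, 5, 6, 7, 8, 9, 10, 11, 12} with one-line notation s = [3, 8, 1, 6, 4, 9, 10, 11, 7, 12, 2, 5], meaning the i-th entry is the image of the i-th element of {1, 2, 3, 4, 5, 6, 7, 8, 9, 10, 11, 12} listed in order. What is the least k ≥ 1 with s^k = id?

42

Writing s as disjoint cycles, the cycle lengths are 7, 3, 2.
The order of s is the least common multiple of its cycle lengths: lcm(7, 3, 2) = 42.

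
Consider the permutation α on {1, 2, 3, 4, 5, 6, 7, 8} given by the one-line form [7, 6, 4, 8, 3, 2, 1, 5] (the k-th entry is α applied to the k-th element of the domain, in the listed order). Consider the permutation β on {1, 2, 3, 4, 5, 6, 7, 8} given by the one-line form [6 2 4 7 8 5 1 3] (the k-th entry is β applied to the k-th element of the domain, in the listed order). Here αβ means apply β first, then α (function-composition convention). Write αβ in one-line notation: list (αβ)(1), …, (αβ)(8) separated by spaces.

(αβ)(x) = α(β(x)). Computing each image: α(β(1)) = α(6) = 2, α(β(2)) = α(2) = 6, α(β(3)) = α(4) = 8, α(β(4)) = α(7) = 1, α(β(5)) = α(8) = 5, α(β(6)) = α(5) = 3, α(β(7)) = α(1) = 7, α(β(8)) = α(3) = 4.
Hence αβ = [2 6 8 1 5 3 7 4].

2 6 8 1 5 3 7 4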